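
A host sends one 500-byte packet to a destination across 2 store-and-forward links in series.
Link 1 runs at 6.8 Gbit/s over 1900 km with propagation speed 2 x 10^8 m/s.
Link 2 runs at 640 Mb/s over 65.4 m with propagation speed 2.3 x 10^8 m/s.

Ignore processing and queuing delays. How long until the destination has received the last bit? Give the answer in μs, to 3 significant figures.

L = 500 × 8 = 4000 bits.
Transmission delays (L/R per hop): 0.588235, 6.25 μs; sum = 6.83824 μs.
Propagation delays (d/s per hop): 9500, 0.284348 μs; sum = 9500.28 μs.
End-to-end = 9510 μs.

9510 μs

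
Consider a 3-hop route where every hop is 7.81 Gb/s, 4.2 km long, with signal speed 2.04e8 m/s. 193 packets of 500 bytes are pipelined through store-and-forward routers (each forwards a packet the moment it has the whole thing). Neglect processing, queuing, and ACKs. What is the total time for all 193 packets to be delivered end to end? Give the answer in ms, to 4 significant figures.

0.1616 ms

Per-hop transmission t_tx = L/R = 4000/7810000000 = 0.000512164 ms.
Per-hop propagation t_prop = 4200/204000000 = 0.0205882 ms.
Pipeline fill: first packet needs 3·t_tx to clear all hops; remaining 192 packets each add one t_tx.
Total = (3+193-1)·t_tx + 3·t_prop = 195·0.000512164 + 3·0.0205882 = 0.1616 ms.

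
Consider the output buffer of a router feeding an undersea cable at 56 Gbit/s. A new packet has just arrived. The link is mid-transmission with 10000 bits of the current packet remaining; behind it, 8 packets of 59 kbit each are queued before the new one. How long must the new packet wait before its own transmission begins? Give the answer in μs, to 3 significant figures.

8.61 μs

Each queued packet: L/R = 59000/56000000000 = 1.05357 μs.
8 queued → 8.42857 μs.
Plus remaining 10000 bits of current packet: 0.178571 μs.
Queuing delay = 8.61 μs.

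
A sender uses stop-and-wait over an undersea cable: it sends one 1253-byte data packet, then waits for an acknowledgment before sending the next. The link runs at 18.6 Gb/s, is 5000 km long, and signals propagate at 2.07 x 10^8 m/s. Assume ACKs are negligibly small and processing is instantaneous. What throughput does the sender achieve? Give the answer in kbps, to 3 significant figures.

t_tx = L/R = 10024/18600000000 = 5.38925e-07 s.
t_prop = 5000000/2.07e+08 = 0.0241546 s; RTT = 0.0483092 s.
Cycle = t_tx + RTT = 0.0483097 s.
Throughput = L / cycle = 10024 / 0.0483097 = 207 kbps.

207 kbps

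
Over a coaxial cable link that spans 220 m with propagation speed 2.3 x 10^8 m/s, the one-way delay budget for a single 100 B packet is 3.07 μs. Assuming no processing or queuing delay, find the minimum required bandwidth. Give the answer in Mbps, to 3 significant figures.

L = 800 bits.
Propagation delay = 220 / 2.3e+08 = 0.956522 μs.
Transmission budget = 3.07 − 0.956522 = 2.11348 μs.
R ≥ L / t_tx = 800 bits / 2.11348e-06 s = 379 Mbps.

379 Mbps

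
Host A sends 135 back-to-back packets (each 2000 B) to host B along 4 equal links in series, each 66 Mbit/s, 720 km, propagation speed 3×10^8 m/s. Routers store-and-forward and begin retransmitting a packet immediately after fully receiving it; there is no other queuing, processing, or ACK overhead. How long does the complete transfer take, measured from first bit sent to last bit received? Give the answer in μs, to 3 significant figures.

43100 μs

Per-hop transmission t_tx = L/R = 16000/66000000 = 242.424 μs.
Per-hop propagation t_prop = 720000/300000000 = 2400 μs.
Pipeline fill: first packet needs 4·t_tx to clear all hops; remaining 134 packets each add one t_tx.
Total = (4+135-1)·t_tx + 4·t_prop = 138·242.424 + 4·2400 = 43100 μs.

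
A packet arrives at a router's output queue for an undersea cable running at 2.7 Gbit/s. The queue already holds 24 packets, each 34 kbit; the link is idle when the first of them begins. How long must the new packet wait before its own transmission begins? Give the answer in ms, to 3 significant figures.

Each queued packet: L/R = 34000/2700000000 = 0.0125926 ms.
24 queued → 0.302222 ms.
Queuing delay = 0.302 ms.

0.302 ms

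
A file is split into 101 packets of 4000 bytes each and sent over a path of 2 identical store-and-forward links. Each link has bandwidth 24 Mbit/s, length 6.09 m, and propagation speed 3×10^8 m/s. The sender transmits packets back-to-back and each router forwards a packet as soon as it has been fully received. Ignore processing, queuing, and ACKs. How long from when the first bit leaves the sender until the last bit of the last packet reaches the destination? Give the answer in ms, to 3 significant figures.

Per-hop transmission t_tx = L/R = 32000/24000000 = 1.33333 ms.
Per-hop propagation t_prop = 6.09/300000000 = 2.03e-05 ms.
Pipeline fill: first packet needs 2·t_tx to clear all hops; remaining 100 packets each add one t_tx.
Total = (2+101-1)·t_tx + 2·t_prop = 102·1.33333 + 2·2.03e-05 = 136 ms.

136 ms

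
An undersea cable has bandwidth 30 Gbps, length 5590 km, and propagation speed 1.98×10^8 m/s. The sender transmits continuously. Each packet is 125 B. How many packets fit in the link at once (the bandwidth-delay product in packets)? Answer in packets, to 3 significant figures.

847000 packets

Propagation delay = 5590000 / 198000000 = 0.0282323 s.
BDP = R × t_prop = 30000000000 × 0.0282323 = 846970000 bits.
In packets of 1000 bits: 847000 packets.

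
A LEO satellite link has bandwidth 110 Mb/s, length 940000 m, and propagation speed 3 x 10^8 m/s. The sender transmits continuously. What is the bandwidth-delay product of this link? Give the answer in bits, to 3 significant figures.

345000 bits

Propagation delay = 940000 / 300000000 = 0.00313333 s.
BDP = R × t_prop = 110000000 × 0.00313333 = 344667 bits.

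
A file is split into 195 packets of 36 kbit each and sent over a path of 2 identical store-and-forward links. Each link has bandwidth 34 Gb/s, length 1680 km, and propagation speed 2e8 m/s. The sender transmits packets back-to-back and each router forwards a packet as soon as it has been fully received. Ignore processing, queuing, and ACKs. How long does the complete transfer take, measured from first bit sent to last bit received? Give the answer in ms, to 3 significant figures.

17.0 ms

Per-hop transmission t_tx = L/R = 36000/34000000000 = 0.00105882 ms.
Per-hop propagation t_prop = 1680000/200000000 = 8.4 ms.
Pipeline fill: first packet needs 2·t_tx to clear all hops; remaining 194 packets each add one t_tx.
Total = (2+195-1)·t_tx + 2·t_prop = 196·0.00105882 + 2·8.4 = 17.0 ms.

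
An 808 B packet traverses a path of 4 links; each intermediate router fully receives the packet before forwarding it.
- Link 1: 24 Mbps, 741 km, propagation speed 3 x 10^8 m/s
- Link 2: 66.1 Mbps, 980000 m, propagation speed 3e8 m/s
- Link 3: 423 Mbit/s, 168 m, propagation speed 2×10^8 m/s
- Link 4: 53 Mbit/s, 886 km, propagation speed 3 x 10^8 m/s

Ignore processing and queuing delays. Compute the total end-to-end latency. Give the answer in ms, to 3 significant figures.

9.20 ms

L = 808 × 8 = 6464 bits.
Transmission delays (L/R per hop): 0.269333, 0.0977912, 0.0152813, 0.121962 ms; sum = 0.504368 ms.
Propagation delays (d/s per hop): 2.47, 3.26667, 0.00084, 2.95333 ms; sum = 8.69084 ms.
End-to-end = 9.20 ms.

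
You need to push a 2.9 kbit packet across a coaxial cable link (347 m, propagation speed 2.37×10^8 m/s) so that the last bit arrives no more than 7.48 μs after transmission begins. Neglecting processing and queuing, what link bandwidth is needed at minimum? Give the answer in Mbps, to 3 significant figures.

482 Mbps

Propagation delay = 347 / 237000000 = 1.46414 μs.
Transmission budget = 7.48 − 1.46414 = 6.01586 μs.
R ≥ L / t_tx = 2900 bits / 6.01586e-06 s = 482 Mbps.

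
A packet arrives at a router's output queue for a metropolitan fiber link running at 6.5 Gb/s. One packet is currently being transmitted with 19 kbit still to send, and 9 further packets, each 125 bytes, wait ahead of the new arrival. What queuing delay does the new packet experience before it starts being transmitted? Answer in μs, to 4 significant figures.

4.308 μs

Each queued packet: L/R = 1000/6500000000 = 0.153846 μs.
9 queued → 1.38462 μs.
Plus remaining 19000 bits of current packet: 2.92308 μs.
Queuing delay = 4.308 μs.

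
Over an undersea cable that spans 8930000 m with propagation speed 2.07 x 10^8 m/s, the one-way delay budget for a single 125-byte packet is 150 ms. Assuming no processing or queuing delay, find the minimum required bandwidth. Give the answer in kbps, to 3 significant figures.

L = 1000 bits.
Propagation delay = 8930000 / 2.07e+08 = 43.1401 ms.
Transmission budget = 150 − 43.1401 = 106.86 ms.
R ≥ L / t_tx = 1000 bits / 0.10686 s = 9.36 kbps.

9.36 kbps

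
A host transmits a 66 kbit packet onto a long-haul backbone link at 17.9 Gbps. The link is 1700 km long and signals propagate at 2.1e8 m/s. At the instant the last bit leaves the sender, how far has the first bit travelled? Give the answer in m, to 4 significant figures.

774.3 m

t_tx = L/R = 66000/17900000000 = 3.68715e-06 s.
Distance = s × t_tx = 210000000 × 3.68715e-06 = 774.3 m.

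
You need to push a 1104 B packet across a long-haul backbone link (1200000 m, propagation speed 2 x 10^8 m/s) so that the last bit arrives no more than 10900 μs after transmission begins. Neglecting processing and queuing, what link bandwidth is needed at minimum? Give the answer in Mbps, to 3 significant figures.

L = 8832 bits.
Propagation delay = 1200000 / 200000000 = 6000 μs.
Transmission budget = 10900 − 6000 = 4900 μs.
R ≥ L / t_tx = 8832 bits / 0.0049 s = 1.80 Mbps.

1.80 Mbps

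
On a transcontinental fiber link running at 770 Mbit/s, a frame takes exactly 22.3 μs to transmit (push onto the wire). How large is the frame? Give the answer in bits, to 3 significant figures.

L = R × t_tx = 770000000 b/s × 2.23e-05 s = 17171 bits.

17200 bits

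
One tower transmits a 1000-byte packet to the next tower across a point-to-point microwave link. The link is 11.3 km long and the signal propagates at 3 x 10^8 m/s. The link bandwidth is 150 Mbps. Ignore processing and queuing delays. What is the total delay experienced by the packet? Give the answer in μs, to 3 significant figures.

L = 1000 × 8 = 8000 bits.
Transmission delay = L/R = 8000 / 150000000 = 53.3333 μs.
Propagation delay = d/s = 11300 m / 300000000 m/s = 37.6667 μs.
Total = 91.0 μs.

91.0 μs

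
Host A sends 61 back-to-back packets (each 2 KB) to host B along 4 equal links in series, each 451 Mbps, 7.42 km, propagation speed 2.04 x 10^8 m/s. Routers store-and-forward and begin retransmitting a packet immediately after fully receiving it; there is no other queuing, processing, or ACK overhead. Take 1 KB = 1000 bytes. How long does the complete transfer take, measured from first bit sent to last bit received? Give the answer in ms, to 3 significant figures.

Per-hop transmission t_tx = L/R = 16000/451000000 = 0.0354767 ms.
Per-hop propagation t_prop = 7420/204000000 = 0.0363725 ms.
Pipeline fill: first packet needs 4·t_tx to clear all hops; remaining 60 packets each add one t_tx.
Total = (4+61-1)·t_tx + 4·t_prop = 64·0.0354767 + 4·0.0363725 = 2.42 ms.

2.42 ms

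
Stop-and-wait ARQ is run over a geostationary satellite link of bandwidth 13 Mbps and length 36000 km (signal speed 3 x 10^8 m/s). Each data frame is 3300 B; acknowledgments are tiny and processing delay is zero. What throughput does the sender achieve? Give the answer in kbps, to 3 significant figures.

109 kbps

t_tx = L/R = 26400/13000000 = 0.00203077 s.
t_prop = 36000000/300000000 = 0.12 s; RTT = 0.24 s.
Cycle = t_tx + RTT = 0.242031 s.
Throughput = L / cycle = 26400 / 0.242031 = 109 kbps.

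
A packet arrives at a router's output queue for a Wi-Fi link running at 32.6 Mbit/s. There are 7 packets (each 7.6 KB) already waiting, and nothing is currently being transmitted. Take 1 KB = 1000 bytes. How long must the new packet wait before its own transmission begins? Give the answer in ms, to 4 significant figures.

Each queued packet: L/R = 60800/32600000 = 1.86503 ms.
7 queued → 13.0552 ms.
Queuing delay = 13.06 ms.

13.06 ms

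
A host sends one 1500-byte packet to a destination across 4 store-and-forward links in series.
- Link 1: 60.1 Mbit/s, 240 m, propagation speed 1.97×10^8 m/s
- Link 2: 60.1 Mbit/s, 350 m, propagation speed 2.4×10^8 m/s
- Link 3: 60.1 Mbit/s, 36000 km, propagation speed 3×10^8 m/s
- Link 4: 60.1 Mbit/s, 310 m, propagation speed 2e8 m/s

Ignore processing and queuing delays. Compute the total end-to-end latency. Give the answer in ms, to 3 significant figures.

L = 1500 × 8 = 12000 bits.
Transmission delay per hop = L/R = 12000/60100000 = 0.199667 ms; 4 hops → 0.798669 ms.
Propagation delays (d/s per hop): 0.00121827, 0.00145833, 120, 0.00155 ms; sum = 120.004 ms.
End-to-end = 121 ms.

121 ms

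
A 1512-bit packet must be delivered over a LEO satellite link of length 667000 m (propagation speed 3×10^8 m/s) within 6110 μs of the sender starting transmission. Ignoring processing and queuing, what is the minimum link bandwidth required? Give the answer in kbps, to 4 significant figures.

Propagation delay = 667000 / 300000000 = 2223.33 μs.
Transmission budget = 6110 − 2223.33 = 3886.67 μs.
R ≥ L / t_tx = 1512 bits / 0.00388667 s = 389.0 kbps.

389.0 kbps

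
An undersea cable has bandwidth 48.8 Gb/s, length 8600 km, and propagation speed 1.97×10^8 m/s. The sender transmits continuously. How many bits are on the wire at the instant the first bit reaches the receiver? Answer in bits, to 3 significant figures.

Propagation delay = 8600000 / 197000000 = 0.0436548 s.
BDP = R × t_prop = 48800000000 × 0.0436548 = 2130360000 bits.

2130000000 bits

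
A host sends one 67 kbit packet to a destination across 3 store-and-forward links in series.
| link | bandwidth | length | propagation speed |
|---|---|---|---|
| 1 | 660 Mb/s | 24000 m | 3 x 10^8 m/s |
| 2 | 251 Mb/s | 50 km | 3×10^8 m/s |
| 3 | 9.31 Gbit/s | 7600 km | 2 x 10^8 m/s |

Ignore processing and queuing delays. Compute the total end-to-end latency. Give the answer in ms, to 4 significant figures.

L = 67000 bits.
Transmission delays (L/R per hop): 0.101515, 0.266932, 0.00719656 ms; sum = 0.375644 ms.
Propagation delays (d/s per hop): 0.08, 0.166667, 38 ms; sum = 38.2467 ms.
End-to-end = 38.62 ms.

38.62 ms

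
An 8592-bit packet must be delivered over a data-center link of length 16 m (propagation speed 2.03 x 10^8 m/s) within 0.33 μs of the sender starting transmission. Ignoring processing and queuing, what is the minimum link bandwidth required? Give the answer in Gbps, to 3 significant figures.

Propagation delay = 16 / 2.03e+08 = 0.0788177 μs.
Transmission budget = 0.33 − 0.0788177 = 0.251182 μs.
R ≥ L / t_tx = 8592 bits / 2.51182e-07 s = 34.2 Gbps.

34.2 Gbps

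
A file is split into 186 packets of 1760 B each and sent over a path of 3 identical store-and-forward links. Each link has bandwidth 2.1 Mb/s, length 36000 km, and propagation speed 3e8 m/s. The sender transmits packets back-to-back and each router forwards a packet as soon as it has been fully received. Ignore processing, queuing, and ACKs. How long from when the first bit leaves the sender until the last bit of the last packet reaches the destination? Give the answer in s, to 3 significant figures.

1.62 s

Per-hop transmission t_tx = L/R = 14080/2100000 = 0.00670476 s.
Per-hop propagation t_prop = 36000000/300000000 = 0.12 s.
Pipeline fill: first packet needs 3·t_tx to clear all hops; remaining 185 packets each add one t_tx.
Total = (3+186-1)·t_tx + 3·t_prop = 188·0.00670476 + 3·0.12 = 1.62 s.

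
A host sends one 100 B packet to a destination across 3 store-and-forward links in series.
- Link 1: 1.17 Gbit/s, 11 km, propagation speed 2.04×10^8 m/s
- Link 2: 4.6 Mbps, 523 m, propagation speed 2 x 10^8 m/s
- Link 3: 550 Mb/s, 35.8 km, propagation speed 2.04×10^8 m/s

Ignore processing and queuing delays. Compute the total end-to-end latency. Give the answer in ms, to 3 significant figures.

0.408 ms

L = 100 × 8 = 800 bits.
Transmission delays (L/R per hop): 0.000683761, 0.173913, 0.00145455 ms; sum = 0.176051 ms.
Propagation delays (d/s per hop): 0.0539216, 0.002615, 0.17549 ms; sum = 0.232027 ms.
End-to-end = 0.408 ms.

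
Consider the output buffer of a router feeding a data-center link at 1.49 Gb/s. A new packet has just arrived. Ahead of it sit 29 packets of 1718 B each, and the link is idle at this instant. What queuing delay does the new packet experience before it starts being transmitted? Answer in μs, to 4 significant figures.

267.5 μs

Each queued packet: L/R = 13744/1490000000 = 9.22416 μs.
29 queued → 267.501 μs.
Queuing delay = 267.5 μs.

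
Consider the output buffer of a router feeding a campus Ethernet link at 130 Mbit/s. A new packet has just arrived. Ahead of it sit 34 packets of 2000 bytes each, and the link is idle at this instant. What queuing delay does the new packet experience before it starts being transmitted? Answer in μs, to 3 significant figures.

4180 μs

Each queued packet: L/R = 16000/130000000 = 123.077 μs.
34 queued → 4184.62 μs.
Queuing delay = 4180 μs.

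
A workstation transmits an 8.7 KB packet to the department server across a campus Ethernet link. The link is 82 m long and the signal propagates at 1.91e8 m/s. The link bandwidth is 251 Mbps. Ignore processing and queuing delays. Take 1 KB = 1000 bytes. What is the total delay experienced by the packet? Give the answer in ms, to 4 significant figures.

L = 69600 bits.
Transmission delay = L/R = 69600 / 251000000 = 0.277291 ms.
Propagation delay = d/s = 82 m / 191000000 m/s = 0.000429319 ms.
Total = 0.2777 ms.

0.2777 ms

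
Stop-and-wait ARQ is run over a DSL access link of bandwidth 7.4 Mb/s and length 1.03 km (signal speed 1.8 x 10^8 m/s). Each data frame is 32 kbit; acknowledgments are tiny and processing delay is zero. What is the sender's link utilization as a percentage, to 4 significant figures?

99.74 %

t_tx = L/R = 32000/7400000 = 0.00432432 s.
t_prop = 1030/180000000 = 5.72222e-06 s; RTT = 1.14444e-05 s.
Cycle = t_tx + RTT = 0.00433577 s.
Utilization = t_tx / cycle = 0.00432432/0.00433577 = 99.74 %.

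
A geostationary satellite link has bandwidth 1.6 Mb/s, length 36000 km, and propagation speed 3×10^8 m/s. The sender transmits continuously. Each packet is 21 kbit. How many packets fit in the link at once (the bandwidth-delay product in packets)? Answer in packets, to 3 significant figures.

Propagation delay = 36000000 / 300000000 = 0.12 s.
BDP = R × t_prop = 1600000 × 0.12 = 192000 bits.
In packets of 21000 bits: 9.14 packets.

9.14 packets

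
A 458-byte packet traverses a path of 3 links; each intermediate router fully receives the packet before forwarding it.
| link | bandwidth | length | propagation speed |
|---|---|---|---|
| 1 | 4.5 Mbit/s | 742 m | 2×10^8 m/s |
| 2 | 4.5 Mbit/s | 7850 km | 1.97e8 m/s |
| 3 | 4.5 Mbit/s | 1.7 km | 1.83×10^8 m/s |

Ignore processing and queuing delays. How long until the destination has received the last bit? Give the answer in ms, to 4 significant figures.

42.30 ms

L = 458 × 8 = 3664 bits.
Transmission delay per hop = L/R = 3664/4500000 = 0.814222 ms; 3 hops → 2.44267 ms.
Propagation delays (d/s per hop): 0.00371, 39.8477, 0.00928962 ms; sum = 39.8607 ms.
End-to-end = 42.30 ms.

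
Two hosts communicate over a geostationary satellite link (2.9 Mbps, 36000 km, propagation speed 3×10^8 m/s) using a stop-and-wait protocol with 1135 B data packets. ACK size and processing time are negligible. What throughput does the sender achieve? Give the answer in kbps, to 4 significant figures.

37.35 kbps

t_tx = L/R = 9080/2900000 = 0.00313103 s.
t_prop = 36000000/300000000 = 0.12 s; RTT = 0.24 s.
Cycle = t_tx + RTT = 0.243131 s.
Throughput = L / cycle = 9080 / 0.243131 = 37.35 kbps.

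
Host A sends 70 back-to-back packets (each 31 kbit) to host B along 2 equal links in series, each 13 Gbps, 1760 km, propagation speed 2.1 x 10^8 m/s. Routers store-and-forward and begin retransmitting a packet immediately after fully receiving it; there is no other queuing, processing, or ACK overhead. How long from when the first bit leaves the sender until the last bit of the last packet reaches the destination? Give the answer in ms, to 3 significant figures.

16.9 ms

Per-hop transmission t_tx = L/R = 31000/13000000000 = 0.00238462 ms.
Per-hop propagation t_prop = 1760000/210000000 = 8.38095 ms.
Pipeline fill: first packet needs 2·t_tx to clear all hops; remaining 69 packets each add one t_tx.
Total = (2+70-1)·t_tx + 2·t_prop = 71·0.00238462 + 2·8.38095 = 16.9 ms.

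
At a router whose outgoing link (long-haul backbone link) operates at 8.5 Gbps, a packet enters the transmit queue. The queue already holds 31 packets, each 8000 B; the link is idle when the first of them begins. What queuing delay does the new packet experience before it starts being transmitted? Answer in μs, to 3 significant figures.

233 μs

Each queued packet: L/R = 64000/8500000000 = 7.52941 μs.
31 queued → 233.412 μs.
Queuing delay = 233 μs.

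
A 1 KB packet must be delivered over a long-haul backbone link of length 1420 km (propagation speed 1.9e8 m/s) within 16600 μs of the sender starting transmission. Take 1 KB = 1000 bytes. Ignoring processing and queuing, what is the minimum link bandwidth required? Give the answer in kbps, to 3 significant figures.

L = 8000 bits.
Propagation delay = 1420000 / 190000000 = 7473.68 μs.
Transmission budget = 16600 − 7473.68 = 9126.32 μs.
R ≥ L / t_tx = 8000 bits / 0.00912632 s = 877 kbps.

877 kbps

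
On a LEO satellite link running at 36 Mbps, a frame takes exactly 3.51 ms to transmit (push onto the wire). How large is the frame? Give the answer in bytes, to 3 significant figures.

15800 bytes

L = R × t_tx = 36000000 b/s × 0.00351 s = 126360 bits.
In bytes: 126360 / 8 = 15800 bytes.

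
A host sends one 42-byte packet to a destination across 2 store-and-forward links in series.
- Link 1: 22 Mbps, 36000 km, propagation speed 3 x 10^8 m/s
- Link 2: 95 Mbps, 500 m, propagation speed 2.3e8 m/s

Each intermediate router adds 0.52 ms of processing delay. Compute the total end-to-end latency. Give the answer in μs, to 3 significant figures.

121000 μs

L = 42 × 8 = 336 bits.
Transmission delays (L/R per hop): 15.2727, 3.53684 μs; sum = 18.8096 μs.
Propagation delays (d/s per hop): 120000, 2.17391 μs; sum = 120002 μs.
Processing at 1 router(s): 1 × 0.52 ms = 520 μs.
End-to-end = 121000 μs.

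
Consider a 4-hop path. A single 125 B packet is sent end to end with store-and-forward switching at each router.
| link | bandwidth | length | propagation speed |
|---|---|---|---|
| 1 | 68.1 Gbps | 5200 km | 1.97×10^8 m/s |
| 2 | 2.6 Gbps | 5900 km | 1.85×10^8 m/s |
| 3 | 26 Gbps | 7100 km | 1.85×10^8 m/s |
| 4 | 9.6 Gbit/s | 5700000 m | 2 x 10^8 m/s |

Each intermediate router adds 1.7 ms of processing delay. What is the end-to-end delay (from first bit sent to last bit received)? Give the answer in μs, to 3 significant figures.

L = 125 × 8 = 1000 bits.
Transmission delays (L/R per hop): 0.0146843, 0.384615, 0.0384615, 0.104167 μs; sum = 0.541928 μs.
Propagation delays (d/s per hop): 26395.9, 31891.9, 38378.4, 28500 μs; sum = 125166 μs.
Processing at 3 router(s): 3 × 1.7 ms = 5100 μs.
End-to-end = 130000 μs.

130000 μs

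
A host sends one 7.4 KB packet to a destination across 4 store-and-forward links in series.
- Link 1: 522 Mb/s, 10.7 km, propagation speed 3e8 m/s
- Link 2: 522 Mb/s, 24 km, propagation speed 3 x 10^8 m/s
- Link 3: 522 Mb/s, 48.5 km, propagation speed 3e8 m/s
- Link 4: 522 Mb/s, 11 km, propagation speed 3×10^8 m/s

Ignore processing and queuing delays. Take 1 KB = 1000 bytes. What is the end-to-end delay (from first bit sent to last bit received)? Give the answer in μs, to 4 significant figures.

767.6 μs

L = 59200 bits.
Transmission delay per hop = L/R = 59200/522000000 = 113.41 μs; 4 hops → 453.64 μs.
Propagation delays (d/s per hop): 35.6667, 80, 161.667, 36.6667 μs; sum = 314 μs.
End-to-end = 767.6 μs.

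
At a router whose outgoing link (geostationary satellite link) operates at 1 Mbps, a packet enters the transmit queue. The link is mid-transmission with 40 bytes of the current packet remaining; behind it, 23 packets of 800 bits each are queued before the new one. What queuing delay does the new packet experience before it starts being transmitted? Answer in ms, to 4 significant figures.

Each queued packet: L/R = 800/1000000 = 0.8 ms.
23 queued → 18.4 ms.
Plus remaining 320 bits of current packet: 0.32 ms.
Queuing delay = 18.72 ms.

18.72 ms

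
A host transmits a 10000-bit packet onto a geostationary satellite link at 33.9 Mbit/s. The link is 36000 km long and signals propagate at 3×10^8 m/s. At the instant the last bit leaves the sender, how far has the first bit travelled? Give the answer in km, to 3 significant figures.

t_tx = L/R = 10000/33900000 = 0.000294985 s.
Distance = s × t_tx = 300000000 × 0.000294985 = 88.5 km.

88.5 km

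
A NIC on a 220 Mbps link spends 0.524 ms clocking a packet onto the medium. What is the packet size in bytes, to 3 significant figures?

14400 bytes

L = R × t_tx = 220000000 b/s × 0.000524 s = 115280 bits.
In bytes: 115280 / 8 = 14400 bytes.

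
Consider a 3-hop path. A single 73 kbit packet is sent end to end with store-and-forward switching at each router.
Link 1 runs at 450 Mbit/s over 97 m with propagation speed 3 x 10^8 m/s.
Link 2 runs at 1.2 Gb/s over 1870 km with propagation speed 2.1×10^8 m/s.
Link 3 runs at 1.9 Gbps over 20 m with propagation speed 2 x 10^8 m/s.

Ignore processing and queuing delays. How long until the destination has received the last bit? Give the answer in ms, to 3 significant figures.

L = 73000 bits.
Transmission delays (L/R per hop): 0.162222, 0.0608333, 0.0384211 ms; sum = 0.261477 ms.
Propagation delays (d/s per hop): 0.000323333, 8.90476, 0.0001 ms; sum = 8.90519 ms.
End-to-end = 9.17 ms.

9.17 ms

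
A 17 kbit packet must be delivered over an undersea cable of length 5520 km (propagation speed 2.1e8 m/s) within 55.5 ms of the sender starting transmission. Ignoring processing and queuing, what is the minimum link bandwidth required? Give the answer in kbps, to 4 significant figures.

Propagation delay = 5520000 / 210000000 = 26.2857 ms.
Transmission budget = 55.5 − 26.2857 = 29.2143 ms.
R ≥ L / t_tx = 17000 bits / 0.0292143 s = 581.9 kbps.

581.9 kbps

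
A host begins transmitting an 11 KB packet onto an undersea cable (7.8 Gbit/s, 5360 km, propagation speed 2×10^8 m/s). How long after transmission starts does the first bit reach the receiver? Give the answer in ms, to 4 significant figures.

First bit experiences only propagation delay: d/s = 5360000/200000000 = 26.80 ms.

26.80 ms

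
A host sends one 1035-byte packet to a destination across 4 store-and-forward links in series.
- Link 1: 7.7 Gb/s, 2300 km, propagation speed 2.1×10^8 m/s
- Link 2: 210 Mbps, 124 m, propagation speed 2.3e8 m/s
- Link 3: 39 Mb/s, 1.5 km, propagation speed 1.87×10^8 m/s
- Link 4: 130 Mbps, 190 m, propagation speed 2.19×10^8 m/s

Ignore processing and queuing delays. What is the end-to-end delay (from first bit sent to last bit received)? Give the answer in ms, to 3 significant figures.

L = 1035 × 8 = 8280 bits.
Transmission delays (L/R per hop): 0.00107532, 0.0394286, 0.212308, 0.0636923 ms; sum = 0.316504 ms.
Propagation delays (d/s per hop): 10.9524, 0.00053913, 0.00802139, 0.00086758 ms; sum = 10.9618 ms.
End-to-end = 11.3 ms.

11.3 ms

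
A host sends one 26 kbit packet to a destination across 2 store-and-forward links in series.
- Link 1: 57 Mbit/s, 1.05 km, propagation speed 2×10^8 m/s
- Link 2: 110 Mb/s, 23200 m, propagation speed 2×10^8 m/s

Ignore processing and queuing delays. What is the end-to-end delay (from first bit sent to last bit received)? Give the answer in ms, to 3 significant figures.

L = 26000 bits.
Transmission delays (L/R per hop): 0.45614, 0.236364 ms; sum = 0.692504 ms.
Propagation delays (d/s per hop): 0.00525, 0.116 ms; sum = 0.12125 ms.
End-to-end = 0.814 ms.

0.814 ms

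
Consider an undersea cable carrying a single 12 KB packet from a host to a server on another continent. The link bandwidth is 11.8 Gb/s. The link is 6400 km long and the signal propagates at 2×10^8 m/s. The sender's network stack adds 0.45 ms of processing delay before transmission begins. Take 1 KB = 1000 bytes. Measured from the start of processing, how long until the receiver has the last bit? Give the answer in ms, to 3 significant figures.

L = 96000 bits.
Transmission delay = L/R = 96000 / 11800000000 = 0.00813559 ms.
Propagation delay = d/s = 6400000 m / 200000000 m/s = 32 ms.
Plus processing delay 0.45 ms = 0.45 ms.
Total = 32.5 ms.

32.5 ms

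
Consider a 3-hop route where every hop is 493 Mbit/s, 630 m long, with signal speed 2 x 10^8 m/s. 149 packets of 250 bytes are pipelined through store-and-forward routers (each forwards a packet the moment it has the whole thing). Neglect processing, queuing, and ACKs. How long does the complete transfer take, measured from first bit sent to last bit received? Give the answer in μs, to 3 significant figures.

622 μs

Per-hop transmission t_tx = L/R = 2000/493000000 = 4.0568 μs.
Per-hop propagation t_prop = 630/200000000 = 3.15 μs.
Pipeline fill: first packet needs 3·t_tx to clear all hops; remaining 148 packets each add one t_tx.
Total = (3+149-1)·t_tx + 3·t_prop = 151·4.0568 + 3·3.15 = 622 μs.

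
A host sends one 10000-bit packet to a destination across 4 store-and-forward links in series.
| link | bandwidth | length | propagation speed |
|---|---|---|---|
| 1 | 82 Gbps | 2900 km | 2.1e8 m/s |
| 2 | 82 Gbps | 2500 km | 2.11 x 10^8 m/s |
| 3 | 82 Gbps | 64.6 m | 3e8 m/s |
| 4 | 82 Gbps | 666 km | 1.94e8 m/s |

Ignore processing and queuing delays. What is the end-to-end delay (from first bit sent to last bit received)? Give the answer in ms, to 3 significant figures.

Transmission delay per hop = L/R = 10000/82000000000 = 0.000121951 ms; 4 hops → 0.000487805 ms.
Propagation delays (d/s per hop): 13.8095, 11.8483, 0.000215333, 3.43299 ms; sum = 29.0911 ms.
End-to-end = 29.1 ms.

29.1 ms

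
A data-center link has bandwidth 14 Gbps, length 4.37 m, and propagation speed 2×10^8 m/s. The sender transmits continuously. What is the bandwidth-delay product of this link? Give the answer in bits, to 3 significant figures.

306 bits

Propagation delay = 4.37 / 200000000 = 2.185e-08 s.
BDP = R × t_prop = 14000000000 × 2.185e-08 = 305.9 bits.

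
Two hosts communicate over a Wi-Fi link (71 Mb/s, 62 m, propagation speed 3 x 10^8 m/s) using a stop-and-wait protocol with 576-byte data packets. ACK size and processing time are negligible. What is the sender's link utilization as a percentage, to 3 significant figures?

99.4 %

t_tx = L/R = 4608/71000000 = 6.49014e-05 s.
t_prop = 62/300000000 = 2.06667e-07 s; RTT = 4.13333e-07 s.
Cycle = t_tx + RTT = 6.53147e-05 s.
Utilization = t_tx / cycle = 6.49014e-05/6.53147e-05 = 99.4 %.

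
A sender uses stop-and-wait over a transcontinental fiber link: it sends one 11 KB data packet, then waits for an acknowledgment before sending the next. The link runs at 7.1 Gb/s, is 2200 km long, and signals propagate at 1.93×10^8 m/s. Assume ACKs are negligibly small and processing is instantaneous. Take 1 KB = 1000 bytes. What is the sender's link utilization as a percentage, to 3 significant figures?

0.0543 %

t_tx = L/R = 88000/7100000000 = 1.23944e-05 s.
t_prop = 2200000/193000000 = 0.011399 s; RTT = 0.0227979 s.
Cycle = t_tx + RTT = 0.0228103 s.
Utilization = t_tx / cycle = 1.23944e-05/0.0228103 = 0.0543 %.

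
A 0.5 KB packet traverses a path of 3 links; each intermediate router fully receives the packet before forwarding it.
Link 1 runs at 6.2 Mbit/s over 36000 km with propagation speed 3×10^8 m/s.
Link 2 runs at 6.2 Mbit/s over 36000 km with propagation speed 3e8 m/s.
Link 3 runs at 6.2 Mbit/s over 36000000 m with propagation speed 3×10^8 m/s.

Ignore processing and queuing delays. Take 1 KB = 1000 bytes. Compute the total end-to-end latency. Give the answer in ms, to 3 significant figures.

L = 4000 bits.
Transmission delay per hop = L/R = 4000/6200000 = 0.645161 ms; 3 hops → 1.93548 ms.
Propagation delays (d/s per hop): 120, 120, 120 ms; sum = 360 ms.
End-to-end = 362 ms.

362 ms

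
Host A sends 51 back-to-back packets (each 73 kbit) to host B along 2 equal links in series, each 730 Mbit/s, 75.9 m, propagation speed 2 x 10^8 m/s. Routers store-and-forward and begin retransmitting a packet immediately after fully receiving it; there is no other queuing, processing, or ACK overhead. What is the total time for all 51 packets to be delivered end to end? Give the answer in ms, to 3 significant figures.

Per-hop transmission t_tx = L/R = 73000/730000000 = 0.1 ms.
Per-hop propagation t_prop = 75.9/200000000 = 0.0003795 ms.
Pipeline fill: first packet needs 2·t_tx to clear all hops; remaining 50 packets each add one t_tx.
Total = (2+51-1)·t_tx + 2·t_prop = 52·0.1 + 2·0.0003795 = 5.20 ms.

5.20 ms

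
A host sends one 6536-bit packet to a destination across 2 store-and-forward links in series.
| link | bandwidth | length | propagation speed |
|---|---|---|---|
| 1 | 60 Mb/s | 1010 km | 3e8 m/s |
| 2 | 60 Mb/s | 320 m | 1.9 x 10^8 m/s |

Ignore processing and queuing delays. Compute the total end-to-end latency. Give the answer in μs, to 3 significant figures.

Transmission delay per hop = L/R = 6536/60000000 = 108.933 μs; 2 hops → 217.867 μs.
Propagation delays (d/s per hop): 3366.67, 1.68421 μs; sum = 3368.35 μs.
End-to-end = 3590 μs.

3590 μs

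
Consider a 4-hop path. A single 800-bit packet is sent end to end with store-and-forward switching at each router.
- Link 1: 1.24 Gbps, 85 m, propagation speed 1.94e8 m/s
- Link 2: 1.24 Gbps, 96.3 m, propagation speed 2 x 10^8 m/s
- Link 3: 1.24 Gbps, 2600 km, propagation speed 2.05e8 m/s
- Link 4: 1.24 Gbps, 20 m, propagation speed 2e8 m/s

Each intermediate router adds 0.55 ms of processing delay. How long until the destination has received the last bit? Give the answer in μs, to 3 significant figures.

Transmission delay per hop = L/R = 800/1240000000 = 0.645161 μs; 4 hops → 2.58065 μs.
Propagation delays (d/s per hop): 0.438144, 0.4815, 12682.9, 0.1 μs; sum = 12683.9 μs.
Processing at 3 router(s): 3 × 0.55 ms = 1650 μs.
End-to-end = 14300 μs.

14300 μs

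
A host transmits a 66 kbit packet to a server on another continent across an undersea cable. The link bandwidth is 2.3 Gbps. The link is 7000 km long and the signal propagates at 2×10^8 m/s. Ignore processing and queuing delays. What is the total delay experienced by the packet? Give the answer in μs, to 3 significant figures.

35000 μs

L = 66000 bits.
Transmission delay = L/R = 66000 / 2300000000 = 28.6957 μs.
Propagation delay = d/s = 7000000 m / 200000000 m/s = 35000 μs.
Total = 35000 μs.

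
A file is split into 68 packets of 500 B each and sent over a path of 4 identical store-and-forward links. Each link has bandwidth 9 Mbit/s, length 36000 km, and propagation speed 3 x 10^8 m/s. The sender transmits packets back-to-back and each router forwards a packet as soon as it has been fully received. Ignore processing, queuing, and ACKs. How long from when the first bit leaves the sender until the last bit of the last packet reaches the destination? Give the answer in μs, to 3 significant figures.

Per-hop transmission t_tx = L/R = 4000/9000000 = 444.444 μs.
Per-hop propagation t_prop = 36000000/300000000 = 120000 μs.
Pipeline fill: first packet needs 4·t_tx to clear all hops; remaining 67 packets each add one t_tx.
Total = (4+68-1)·t_tx + 4·t_prop = 71·444.444 + 4·120000 = 512000 μs.

512000 μs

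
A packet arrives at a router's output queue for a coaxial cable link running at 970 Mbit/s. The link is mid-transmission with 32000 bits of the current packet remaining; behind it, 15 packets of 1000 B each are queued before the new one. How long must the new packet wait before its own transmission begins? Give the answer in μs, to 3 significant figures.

157 μs

Each queued packet: L/R = 8000/970000000 = 8.24742 μs.
15 queued → 123.711 μs.
Plus remaining 32000 bits of current packet: 32.9897 μs.
Queuing delay = 157 μs.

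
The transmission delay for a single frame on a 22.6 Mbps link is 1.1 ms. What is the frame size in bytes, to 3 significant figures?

3110 bytes

L = R × t_tx = 22600000 b/s × 0.0011 s = 24860 bits.
In bytes: 24860 / 8 = 3110 bytes.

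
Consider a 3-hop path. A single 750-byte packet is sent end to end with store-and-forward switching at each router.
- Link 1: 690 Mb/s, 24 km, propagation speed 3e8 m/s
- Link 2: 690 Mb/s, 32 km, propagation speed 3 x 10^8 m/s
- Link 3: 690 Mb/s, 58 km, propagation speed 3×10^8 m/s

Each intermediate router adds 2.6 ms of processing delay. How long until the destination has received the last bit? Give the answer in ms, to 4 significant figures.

5.606 ms

L = 750 × 8 = 6000 bits.
Transmission delay per hop = L/R = 6000/690000000 = 0.00869565 ms; 3 hops → 0.026087 ms.
Propagation delays (d/s per hop): 0.08, 0.106667, 0.193333 ms; sum = 0.38 ms.
Processing at 2 router(s): 2 × 2.6 ms = 5.2 ms.
End-to-end = 5.606 ms.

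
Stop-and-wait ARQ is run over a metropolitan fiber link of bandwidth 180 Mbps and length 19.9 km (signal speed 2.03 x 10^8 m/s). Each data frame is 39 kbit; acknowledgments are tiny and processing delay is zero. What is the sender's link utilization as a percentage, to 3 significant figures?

52.5 %

t_tx = L/R = 39000/180000000 = 0.000216667 s.
t_prop = 19900/2.03e+08 = 9.80296e-05 s; RTT = 0.000196059 s.
Cycle = t_tx + RTT = 0.000412726 s.
Utilization = t_tx / cycle = 0.000216667/0.000412726 = 52.5 %.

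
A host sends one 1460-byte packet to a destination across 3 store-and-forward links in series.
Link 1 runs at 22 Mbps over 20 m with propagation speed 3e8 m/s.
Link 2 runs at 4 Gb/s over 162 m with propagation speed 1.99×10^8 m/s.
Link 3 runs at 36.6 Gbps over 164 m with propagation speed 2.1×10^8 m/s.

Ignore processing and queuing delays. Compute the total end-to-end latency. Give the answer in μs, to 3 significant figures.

L = 1460 × 8 = 11680 bits.
Transmission delays (L/R per hop): 530.909, 2.92, 0.319126 μs; sum = 534.148 μs.
Propagation delays (d/s per hop): 0.0666667, 0.81407, 0.780952 μs; sum = 1.66169 μs.
End-to-end = 536 μs.

536 μs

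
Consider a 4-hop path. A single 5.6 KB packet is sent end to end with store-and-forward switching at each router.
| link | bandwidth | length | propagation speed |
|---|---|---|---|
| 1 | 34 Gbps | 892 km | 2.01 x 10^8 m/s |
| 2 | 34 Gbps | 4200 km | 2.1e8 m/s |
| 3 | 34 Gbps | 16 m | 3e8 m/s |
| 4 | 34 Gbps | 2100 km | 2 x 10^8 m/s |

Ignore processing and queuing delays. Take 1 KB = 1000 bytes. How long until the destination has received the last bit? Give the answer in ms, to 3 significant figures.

L = 44800 bits.
Transmission delay per hop = L/R = 44800/34000000000 = 0.00131765 ms; 4 hops → 0.00527059 ms.
Propagation delays (d/s per hop): 4.43781, 20, 5.33333e-05, 10.5 ms; sum = 34.9379 ms.
End-to-end = 34.9 ms.

34.9 ms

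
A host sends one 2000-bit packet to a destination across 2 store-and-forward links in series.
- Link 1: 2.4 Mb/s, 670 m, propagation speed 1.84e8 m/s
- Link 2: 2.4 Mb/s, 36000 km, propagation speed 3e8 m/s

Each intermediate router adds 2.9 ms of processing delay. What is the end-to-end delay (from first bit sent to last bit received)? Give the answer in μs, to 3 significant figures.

Transmission delay per hop = L/R = 2000/2400000 = 833.333 μs; 2 hops → 1666.67 μs.
Propagation delays (d/s per hop): 3.6413, 120000 μs; sum = 120004 μs.
Processing at 1 router(s): 1 × 2.9 ms = 2900 μs.
End-to-end = 125000 μs.

125000 μs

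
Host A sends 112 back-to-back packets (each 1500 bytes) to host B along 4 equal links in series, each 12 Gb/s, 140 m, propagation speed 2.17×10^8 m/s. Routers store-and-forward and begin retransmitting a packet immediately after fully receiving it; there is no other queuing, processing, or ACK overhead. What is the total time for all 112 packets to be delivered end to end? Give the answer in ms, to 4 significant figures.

Per-hop transmission t_tx = L/R = 12000/12000000000 = 0.001 ms.
Per-hop propagation t_prop = 140/217000000 = 0.000645161 ms.
Pipeline fill: first packet needs 4·t_tx to clear all hops; remaining 111 packets each add one t_tx.
Total = (4+112-1)·t_tx + 4·t_prop = 115·0.001 + 4·0.000645161 = 0.1176 ms.

0.1176 ms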